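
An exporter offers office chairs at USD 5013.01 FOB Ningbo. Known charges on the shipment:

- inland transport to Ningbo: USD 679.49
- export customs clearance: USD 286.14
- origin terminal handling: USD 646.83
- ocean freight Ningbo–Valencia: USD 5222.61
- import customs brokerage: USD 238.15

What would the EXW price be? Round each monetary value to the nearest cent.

Not relevant to the conversion: freight, brokerage — on the buyer under both terms; not part of either seller's price.
From FOB to EXW, the seller no longer bears: inland to port, export clearance, origin terminal.
EXW price = 5013.01 − 679.49 − 286.14 − 646.83 = 3400.55

EXW price: USD 3400.55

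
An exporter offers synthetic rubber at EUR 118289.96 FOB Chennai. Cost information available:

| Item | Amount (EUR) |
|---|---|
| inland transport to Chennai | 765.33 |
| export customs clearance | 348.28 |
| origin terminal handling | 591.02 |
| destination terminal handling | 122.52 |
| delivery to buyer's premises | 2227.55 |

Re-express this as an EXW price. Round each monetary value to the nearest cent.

EXW price: EUR 116585.33

Not relevant to the conversion: delivery, destination terminal — on the buyer under both terms; not part of either seller's price.
From FOB to EXW, the seller no longer bears: inland to port, export clearance, origin terminal.
EXW price = 118289.96 − 765.33 − 348.28 − 591.02 = 116585.33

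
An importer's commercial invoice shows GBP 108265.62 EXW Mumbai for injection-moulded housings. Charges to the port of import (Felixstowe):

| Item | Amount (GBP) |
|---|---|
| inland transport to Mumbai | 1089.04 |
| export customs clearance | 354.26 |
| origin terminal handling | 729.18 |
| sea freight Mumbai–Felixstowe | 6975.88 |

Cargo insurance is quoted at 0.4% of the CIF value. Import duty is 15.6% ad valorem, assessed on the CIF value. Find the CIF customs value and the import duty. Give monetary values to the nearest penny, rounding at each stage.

Let C be the CIF value. C = EXW price + pre-shipment costs + freight + 0.4% × C
C − 0.4% × C = 108265.62 + 1089.04 + 354.26 + 729.18 + 6975.88
0.996 × C = 117413.98
C = 117413.98 / 0.996 = 117885.52
Insurance premium = 0.4% × 117885.52 = 471.54
Import duty = 117885.52 × 15.6% = 18390.14

CIF value: GBP 117885.52; import duty: GBP 18390.14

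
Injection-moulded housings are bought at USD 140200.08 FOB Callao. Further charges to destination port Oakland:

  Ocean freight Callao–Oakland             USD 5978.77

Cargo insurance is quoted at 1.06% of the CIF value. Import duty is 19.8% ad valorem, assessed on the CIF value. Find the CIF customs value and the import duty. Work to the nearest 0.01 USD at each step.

Let C be the CIF value. C = FOB price + freight + 1.06% × C
C − 1.06% × C = 140200.08 + 5978.77
0.9894 × C = 146178.85
C = 146178.85 / 0.9894 = 147744.95
Insurance premium = 1.06% × 147744.95 = 1566.10
Import duty = 147744.95 × 19.8% = 29253.50

CIF value: USD 147744.95; import duty: USD 29253.50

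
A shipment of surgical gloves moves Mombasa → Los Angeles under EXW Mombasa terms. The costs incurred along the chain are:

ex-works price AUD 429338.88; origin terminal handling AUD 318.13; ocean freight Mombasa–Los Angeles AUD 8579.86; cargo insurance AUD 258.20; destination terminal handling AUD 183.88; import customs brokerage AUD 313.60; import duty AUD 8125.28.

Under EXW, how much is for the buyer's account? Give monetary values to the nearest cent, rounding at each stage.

Buyer's account: AUD 17778.95

EXW: the seller makes goods available at their premises; the buyer bears all onward costs.
Seller's account: goods 429338.88 = 429338.88
Buyer's account: origin terminal 318.13 + freight 8579.86 + insurance 258.20 + destination terminal 183.88 + brokerage 313.60 + duty 8125.28 = 17778.95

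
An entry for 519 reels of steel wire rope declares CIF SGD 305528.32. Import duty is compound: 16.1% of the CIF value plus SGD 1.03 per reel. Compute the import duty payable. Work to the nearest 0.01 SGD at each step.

Import duty: SGD 49724.63

Ad valorem component: 305528.32 × 16.1% = 49190.06
Specific component: 519 × 1.03 = 534.57
Import duty = 49190.06 + 534.57 = 49724.63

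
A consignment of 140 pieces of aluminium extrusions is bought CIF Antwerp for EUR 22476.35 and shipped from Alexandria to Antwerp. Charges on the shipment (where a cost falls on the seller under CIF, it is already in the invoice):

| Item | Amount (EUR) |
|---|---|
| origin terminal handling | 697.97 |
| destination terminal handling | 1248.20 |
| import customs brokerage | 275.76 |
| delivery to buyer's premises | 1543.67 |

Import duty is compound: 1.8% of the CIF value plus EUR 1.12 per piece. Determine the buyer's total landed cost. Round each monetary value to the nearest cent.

CIF: the seller pays costs through ocean freight and marine insurance to the destination port.
Already in the invoice (seller's account under CIF): origin terminal — exclude.
The CIF price already equals the CIF value: 22476.35
Ad valorem component: 22476.35 × 1.8% = 404.57
Specific component: 140 × 1.12 = 156.80
Import duty = 404.57 + 156.80 = 561.37
Buyer bears: destination terminal 1248.20 + brokerage 275.76 + delivery 1543.67 + duty 561.37 = 3629.00
Landed cost = invoice 22476.35 + 3629.00 = 26105.35

Total landed cost: EUR 26105.35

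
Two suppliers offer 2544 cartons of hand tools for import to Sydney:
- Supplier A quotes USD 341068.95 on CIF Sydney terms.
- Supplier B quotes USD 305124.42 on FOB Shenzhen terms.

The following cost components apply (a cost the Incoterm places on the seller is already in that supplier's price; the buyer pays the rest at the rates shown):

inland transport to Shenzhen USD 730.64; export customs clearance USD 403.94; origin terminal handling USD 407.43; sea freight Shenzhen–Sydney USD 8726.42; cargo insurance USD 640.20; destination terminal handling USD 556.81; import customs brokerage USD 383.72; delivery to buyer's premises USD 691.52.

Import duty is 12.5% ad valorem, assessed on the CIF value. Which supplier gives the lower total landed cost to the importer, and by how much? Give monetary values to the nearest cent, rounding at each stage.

Supplier A (CIF):
The CIF price already equals the CIF value: 341068.95
Import duty = 341068.95 × 12.5% = 42633.62
Buyer bears (A): 556.81 + 383.72 + 691.52 = 1632.05
Landed cost (A) = invoice 341068.95 + 1632.05 + duty 42633.62 = 385334.62
Supplier B (FOB):
CIF value = FOB price + freight + insurance = 305124.42 + 8726.42 + 640.20 = 314491.04
Import duty = 314491.04 × 12.5% = 39311.38
Buyer bears (B): 8726.42 + 640.20 + 556.81 + 383.72 + 691.52 = 10998.67
Landed cost (B) = invoice 305124.42 + 10998.67 + duty 39311.38 = 355434.47
Difference = |385334.62 − 355434.47| = 29900.15

Supplier B is cheaper by USD 29900.15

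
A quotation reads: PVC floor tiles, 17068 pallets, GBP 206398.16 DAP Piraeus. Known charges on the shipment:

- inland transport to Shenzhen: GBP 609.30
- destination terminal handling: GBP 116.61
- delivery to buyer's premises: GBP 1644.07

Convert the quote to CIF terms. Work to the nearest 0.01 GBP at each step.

CIF price: GBP 204637.48

Not relevant to the conversion: inland to port — on the seller under both DAP and CIF; already in the DAP price and stays in the CIF price.
From DAP to CIF, the seller no longer bears: destination terminal, delivery.
CIF price = 206398.16 − 116.61 − 1644.07 = 204637.48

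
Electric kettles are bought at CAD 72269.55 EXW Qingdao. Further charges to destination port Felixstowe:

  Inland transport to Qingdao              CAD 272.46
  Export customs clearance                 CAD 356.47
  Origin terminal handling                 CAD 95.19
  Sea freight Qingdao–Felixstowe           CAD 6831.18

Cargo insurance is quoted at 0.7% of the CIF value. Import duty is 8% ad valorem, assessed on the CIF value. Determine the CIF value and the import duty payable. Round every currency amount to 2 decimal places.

Let C be the CIF value. C = EXW price + pre-shipment costs + freight + 0.7% × C
C − 0.7% × C = 72269.55 + 272.46 + 356.47 + 95.19 + 6831.18
0.993 × C = 79824.85
C = 79824.85 / 0.993 = 80387.56
Insurance premium = 0.7% × 80387.56 = 562.71
Import duty = 80387.56 × 8% = 6431.00

CIF value: CAD 80387.56; import duty: CAD 6431.00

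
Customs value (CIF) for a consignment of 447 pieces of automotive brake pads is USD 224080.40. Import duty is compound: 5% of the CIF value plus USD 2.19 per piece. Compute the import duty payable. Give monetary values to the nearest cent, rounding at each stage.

Ad valorem component: 224080.40 × 5% = 11204.02
Specific component: 447 × 2.19 = 978.93
Import duty = 11204.02 + 978.93 = 12182.95

Import duty: USD 12182.95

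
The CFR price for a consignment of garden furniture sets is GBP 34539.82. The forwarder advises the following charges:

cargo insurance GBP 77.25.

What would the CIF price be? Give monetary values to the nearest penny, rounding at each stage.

CIF price: GBP 34617.07

From CFR to CIF, the seller additionally bears: insurance.
CIF price = 34539.82 + 77.25 = 34617.07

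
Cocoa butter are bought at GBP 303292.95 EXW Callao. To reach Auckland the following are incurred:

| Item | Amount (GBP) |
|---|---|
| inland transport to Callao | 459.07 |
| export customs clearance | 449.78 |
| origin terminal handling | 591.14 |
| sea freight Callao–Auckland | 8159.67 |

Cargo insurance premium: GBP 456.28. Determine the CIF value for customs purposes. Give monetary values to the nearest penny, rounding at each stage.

CIF = EXW price + pre-shipment costs + freight + insurance
CIF = 303292.95 + 459.07 + 449.78 + 591.14 + 8159.67 + 456.28 = 313408.89

CIF value: GBP 313408.89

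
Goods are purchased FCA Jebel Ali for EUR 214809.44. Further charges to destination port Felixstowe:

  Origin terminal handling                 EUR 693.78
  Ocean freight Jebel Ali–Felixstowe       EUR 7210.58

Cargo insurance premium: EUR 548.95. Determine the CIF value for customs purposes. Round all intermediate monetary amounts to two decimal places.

CIF = FCA price + pre-shipment costs + freight + insurance
CIF = 214809.44 + 693.78 + 7210.58 + 548.95 = 223262.75

CIF value: EUR 223262.75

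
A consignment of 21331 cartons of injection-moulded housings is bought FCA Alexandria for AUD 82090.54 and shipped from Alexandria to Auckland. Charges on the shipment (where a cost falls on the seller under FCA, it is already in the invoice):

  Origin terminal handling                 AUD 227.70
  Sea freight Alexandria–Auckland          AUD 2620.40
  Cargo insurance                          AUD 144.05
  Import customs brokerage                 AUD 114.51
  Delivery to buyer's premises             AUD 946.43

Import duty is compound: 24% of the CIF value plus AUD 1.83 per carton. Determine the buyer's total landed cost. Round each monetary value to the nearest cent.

Total landed cost: AUD 145599.21

FCA: the seller delivers export-cleared goods to the carrier; the buyer bears costs from that point.
CIF value = FCA price + origin terminal + freight + insurance = 82090.54 + 227.70 + 2620.40 + 144.05 = 85082.69
Ad valorem component: 85082.69 × 24% = 20419.85
Specific component: 21331 × 1.83 = 39035.73
Import duty = 20419.85 + 39035.73 = 59455.58
Buyer bears: origin terminal 227.70 + freight 2620.40 + insurance 144.05 + brokerage 114.51 + delivery 946.43 + duty 59455.58 = 63508.67
Landed cost = invoice 82090.54 + 63508.67 = 145599.21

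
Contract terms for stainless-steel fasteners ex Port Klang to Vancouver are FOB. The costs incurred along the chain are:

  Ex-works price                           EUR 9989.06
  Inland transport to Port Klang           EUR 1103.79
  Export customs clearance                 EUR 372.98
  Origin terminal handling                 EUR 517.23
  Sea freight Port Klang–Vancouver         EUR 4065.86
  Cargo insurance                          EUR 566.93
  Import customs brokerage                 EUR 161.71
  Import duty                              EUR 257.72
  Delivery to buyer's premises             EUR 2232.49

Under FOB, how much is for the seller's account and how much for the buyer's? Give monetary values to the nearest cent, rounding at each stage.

FOB: the seller bears costs until goods are on board at the origin port; the buyer bears freight, insurance and all costs thereafter.
Seller's account: goods 9989.06 + inland to port 1103.79 + export clearance 372.98 + origin terminal 517.23 = 11983.06
Buyer's account: freight 4065.86 + insurance 566.93 + brokerage 161.71 + duty 257.72 + delivery 2232.49 = 7284.71

Seller: EUR 11983.06; buyer: EUR 7284.71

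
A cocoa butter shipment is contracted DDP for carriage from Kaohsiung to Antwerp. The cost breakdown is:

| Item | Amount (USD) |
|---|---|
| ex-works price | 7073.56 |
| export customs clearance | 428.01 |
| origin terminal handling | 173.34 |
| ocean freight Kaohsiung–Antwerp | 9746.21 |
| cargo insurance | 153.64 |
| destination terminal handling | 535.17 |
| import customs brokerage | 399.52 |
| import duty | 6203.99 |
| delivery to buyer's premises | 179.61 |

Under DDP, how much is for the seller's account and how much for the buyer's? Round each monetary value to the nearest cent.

Seller: USD 24893.05; buyer: USD 0.00

DDP: the seller bears all costs including import duty.
Seller's account: goods 7073.56 + export clearance 428.01 + origin terminal 173.34 + freight 9746.21 + insurance 153.64 + destination terminal 535.17 + brokerage 399.52 + duty 6203.99 + delivery 179.61 = 24893.05
Buyer's account: 0.00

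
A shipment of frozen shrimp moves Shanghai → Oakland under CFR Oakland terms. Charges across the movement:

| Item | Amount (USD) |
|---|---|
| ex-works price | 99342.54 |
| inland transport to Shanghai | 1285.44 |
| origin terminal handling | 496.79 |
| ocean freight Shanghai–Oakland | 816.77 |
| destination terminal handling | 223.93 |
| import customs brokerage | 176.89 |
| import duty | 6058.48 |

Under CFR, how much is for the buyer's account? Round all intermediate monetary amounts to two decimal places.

Buyer's account: USD 6459.30

CFR: the seller pays costs through ocean freight to the destination port, but not insurance.
Seller's account: goods 99342.54 + inland to port 1285.44 + origin terminal 496.79 + freight 816.77 = 101941.54
Buyer's account: destination terminal 223.93 + brokerage 176.89 + duty 6058.48 = 6459.30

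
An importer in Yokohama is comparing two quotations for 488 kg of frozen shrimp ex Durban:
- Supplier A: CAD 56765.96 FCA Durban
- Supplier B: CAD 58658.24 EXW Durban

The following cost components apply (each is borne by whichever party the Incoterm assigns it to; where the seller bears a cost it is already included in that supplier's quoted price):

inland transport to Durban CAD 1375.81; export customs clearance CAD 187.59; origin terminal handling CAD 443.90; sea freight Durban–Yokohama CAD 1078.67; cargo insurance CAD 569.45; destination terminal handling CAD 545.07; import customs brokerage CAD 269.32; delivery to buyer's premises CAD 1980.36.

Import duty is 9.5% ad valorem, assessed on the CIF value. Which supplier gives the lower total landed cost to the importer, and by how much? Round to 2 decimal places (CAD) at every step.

Supplier A is cheaper by CAD 3783.97

Supplier A (FCA):
CIF value = FCA price + origin terminal + freight + insurance = 56765.96 + 443.90 + 1078.67 + 569.45 = 58857.98
Import duty = 58857.98 × 9.5% = 5591.51
Buyer bears (A): 443.90 + 1078.67 + 569.45 + 545.07 + 269.32 + 1980.36 = 4886.77
Landed cost (A) = invoice 56765.96 + 4886.77 + duty 5591.51 = 67244.24
Supplier B (EXW):
CIF value = EXW price + inland to port + export clearance + origin terminal + freight + insurance = 58658.24 + 1375.81 + 187.59 + 443.90 + 1078.67 + 569.45 = 62313.66
Import duty = 62313.66 × 9.5% = 5919.80
Buyer bears (B): 1375.81 + 187.59 + 443.90 + 1078.67 + 569.45 + 545.07 + 269.32 + 1980.36 = 6450.17
Landed cost (B) = invoice 58658.24 + 6450.17 + duty 5919.80 = 71028.21
Difference = |67244.24 − 71028.21| = 3783.97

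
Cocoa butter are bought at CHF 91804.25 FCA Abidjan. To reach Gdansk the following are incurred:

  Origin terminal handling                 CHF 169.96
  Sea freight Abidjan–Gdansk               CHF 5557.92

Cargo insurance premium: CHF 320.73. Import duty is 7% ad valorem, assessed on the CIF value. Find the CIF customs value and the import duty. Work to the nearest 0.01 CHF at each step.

CIF = FCA price + pre-shipment costs + freight + insurance
CIF = 91804.25 + 169.96 + 5557.92 + 320.73 = 97852.86
Import duty = 97852.86 × 7% = 6849.70

CIF value: CHF 97852.86; import duty: CHF 6849.70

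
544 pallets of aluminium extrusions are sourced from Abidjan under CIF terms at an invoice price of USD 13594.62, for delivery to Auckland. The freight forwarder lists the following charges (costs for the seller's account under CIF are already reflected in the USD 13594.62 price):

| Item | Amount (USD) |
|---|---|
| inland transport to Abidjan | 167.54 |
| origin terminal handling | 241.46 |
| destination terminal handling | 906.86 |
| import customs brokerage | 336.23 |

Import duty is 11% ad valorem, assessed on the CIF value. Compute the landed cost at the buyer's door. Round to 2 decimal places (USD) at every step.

CIF: the seller pays costs through ocean freight and marine insurance to the destination port.
Already in the invoice (seller's account under CIF): inland to port, origin terminal — exclude.
The CIF price already equals the CIF value: 13594.62
Import duty = 13594.62 × 11% = 1495.41
Buyer bears: destination terminal 906.86 + brokerage 336.23 + duty 1495.41 = 2738.50
Landed cost = invoice 13594.62 + 2738.50 = 16333.12

Total landed cost: USD 16333.12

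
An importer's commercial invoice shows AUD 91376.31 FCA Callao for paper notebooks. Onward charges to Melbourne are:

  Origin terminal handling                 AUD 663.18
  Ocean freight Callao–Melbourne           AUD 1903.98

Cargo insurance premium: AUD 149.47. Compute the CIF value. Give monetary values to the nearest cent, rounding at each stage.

CIF value: AUD 94092.94

CIF = FCA price + pre-shipment costs + freight + insurance
CIF = 91376.31 + 663.18 + 1903.98 + 149.47 = 94092.94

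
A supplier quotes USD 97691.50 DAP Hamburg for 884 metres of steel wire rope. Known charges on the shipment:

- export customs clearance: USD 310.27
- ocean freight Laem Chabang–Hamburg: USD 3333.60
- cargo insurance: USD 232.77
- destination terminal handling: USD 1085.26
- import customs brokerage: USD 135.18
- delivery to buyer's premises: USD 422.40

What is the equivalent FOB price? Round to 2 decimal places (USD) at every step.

FOB price: USD 92617.47

Not relevant to the conversion: export clearance — on the seller under both DAP and FOB; already in the DAP price and stays in the FOB price. brokerage — on the buyer under both terms; not part of either seller's price.
From DAP to FOB, the seller no longer bears: freight, insurance, destination terminal, delivery.
FOB price = 97691.50 − 3333.60 − 232.77 − 1085.26 − 422.40 = 92617.47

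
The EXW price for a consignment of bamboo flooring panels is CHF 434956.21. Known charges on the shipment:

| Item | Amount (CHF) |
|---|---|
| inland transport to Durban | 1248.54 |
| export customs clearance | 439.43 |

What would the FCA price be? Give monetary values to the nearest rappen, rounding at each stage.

FCA price: CHF 436644.18

From EXW to FCA, the seller additionally bears: inland to port, export clearance.
FCA price = 434956.21 + 1248.54 + 439.43 = 436644.18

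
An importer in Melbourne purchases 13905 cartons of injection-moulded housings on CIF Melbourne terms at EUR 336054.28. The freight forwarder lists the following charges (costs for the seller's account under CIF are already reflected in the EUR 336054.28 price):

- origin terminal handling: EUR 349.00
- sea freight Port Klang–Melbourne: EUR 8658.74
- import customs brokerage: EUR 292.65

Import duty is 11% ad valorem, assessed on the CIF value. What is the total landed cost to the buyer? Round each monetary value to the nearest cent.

Total landed cost: EUR 373312.90

CIF: the seller pays costs through ocean freight and marine insurance to the destination port.
Already in the invoice (seller's account under CIF): origin terminal, freight — exclude.
The CIF price already equals the CIF value: 336054.28
Import duty = 336054.28 × 11% = 36965.97
Buyer bears: brokerage 292.65 + duty 36965.97 = 37258.62
Landed cost = invoice 336054.28 + 37258.62 = 373312.90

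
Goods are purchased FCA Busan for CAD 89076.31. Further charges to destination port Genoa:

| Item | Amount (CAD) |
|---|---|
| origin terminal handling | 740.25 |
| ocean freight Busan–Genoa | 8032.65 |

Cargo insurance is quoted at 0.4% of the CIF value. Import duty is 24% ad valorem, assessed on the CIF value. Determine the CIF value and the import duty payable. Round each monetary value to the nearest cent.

Let C be the CIF value. C = FCA price + pre-shipment costs + freight + 0.4% × C
C − 0.4% × C = 89076.31 + 740.25 + 8032.65
0.996 × C = 97849.21
C = 97849.21 / 0.996 = 98242.18
Insurance premium = 0.4% × 98242.18 = 392.97
Import duty = 98242.18 × 24% = 23578.12

CIF value: CAD 98242.18; import duty: CAD 23578.12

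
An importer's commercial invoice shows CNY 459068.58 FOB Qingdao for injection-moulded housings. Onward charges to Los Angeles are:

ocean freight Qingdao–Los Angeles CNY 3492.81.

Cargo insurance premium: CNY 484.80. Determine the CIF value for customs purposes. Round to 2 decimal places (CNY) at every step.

CIF = FOB price + freight + insurance
CIF = 459068.58 + 3492.81 + 484.80 = 463046.19

CIF value: CNY 463046.19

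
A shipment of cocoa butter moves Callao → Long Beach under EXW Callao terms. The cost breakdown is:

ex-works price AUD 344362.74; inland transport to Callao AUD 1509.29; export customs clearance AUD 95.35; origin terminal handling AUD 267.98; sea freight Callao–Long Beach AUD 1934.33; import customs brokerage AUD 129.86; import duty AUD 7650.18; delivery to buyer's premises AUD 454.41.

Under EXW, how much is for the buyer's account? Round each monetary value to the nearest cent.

EXW: the seller makes goods available at their premises; the buyer bears all onward costs.
Seller's account: goods 344362.74 = 344362.74
Buyer's account: inland to port 1509.29 + export clearance 95.35 + origin terminal 267.98 + freight 1934.33 + brokerage 129.86 + duty 7650.18 + delivery 454.41 = 12041.40

Buyer's account: AUD 12041.40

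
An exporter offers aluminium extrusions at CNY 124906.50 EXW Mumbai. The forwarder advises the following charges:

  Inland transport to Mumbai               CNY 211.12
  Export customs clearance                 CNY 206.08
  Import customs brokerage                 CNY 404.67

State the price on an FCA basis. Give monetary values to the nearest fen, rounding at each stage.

Not relevant to the conversion: brokerage — on the buyer under both terms; not part of either seller's price.
From EXW to FCA, the seller additionally bears: inland to port, export clearance.
FCA price = 124906.50 + 211.12 + 206.08 = 125323.70

FCA price: CNY 125323.70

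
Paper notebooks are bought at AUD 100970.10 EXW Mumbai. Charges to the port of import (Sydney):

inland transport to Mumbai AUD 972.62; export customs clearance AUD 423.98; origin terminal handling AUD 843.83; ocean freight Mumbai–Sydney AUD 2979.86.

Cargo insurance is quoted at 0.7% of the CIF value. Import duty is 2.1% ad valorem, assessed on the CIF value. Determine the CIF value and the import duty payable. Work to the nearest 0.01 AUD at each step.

Let C be the CIF value. C = EXW price + pre-shipment costs + freight + 0.7% × C
C − 0.7% × C = 100970.10 + 972.62 + 423.98 + 843.83 + 2979.86
0.993 × C = 106190.39
C = 106190.39 / 0.993 = 106938.96
Insurance premium = 0.7% × 106938.96 = 748.57
Import duty = 106938.96 × 2.1% = 2245.72

CIF value: AUD 106938.96; import duty: AUD 2245.72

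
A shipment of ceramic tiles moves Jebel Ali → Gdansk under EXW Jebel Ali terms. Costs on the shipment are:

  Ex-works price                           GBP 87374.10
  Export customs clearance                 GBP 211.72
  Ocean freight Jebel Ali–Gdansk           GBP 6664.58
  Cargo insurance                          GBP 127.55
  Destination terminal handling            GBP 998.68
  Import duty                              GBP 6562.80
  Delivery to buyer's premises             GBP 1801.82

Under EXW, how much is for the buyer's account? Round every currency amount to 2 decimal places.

EXW: the seller makes goods available at their premises; the buyer bears all onward costs.
Seller's account: goods 87374.10 = 87374.10
Buyer's account: export clearance 211.72 + freight 6664.58 + insurance 127.55 + destination terminal 998.68 + duty 6562.80 + delivery 1801.82 = 16367.15

Buyer's account: GBP 16367.15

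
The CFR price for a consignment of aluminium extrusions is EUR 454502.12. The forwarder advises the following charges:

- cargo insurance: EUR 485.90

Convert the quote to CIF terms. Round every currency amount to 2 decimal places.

CIF price: EUR 454988.02

From CFR to CIF, the seller additionally bears: insurance.
CIF price = 454502.12 + 485.90 = 454988.02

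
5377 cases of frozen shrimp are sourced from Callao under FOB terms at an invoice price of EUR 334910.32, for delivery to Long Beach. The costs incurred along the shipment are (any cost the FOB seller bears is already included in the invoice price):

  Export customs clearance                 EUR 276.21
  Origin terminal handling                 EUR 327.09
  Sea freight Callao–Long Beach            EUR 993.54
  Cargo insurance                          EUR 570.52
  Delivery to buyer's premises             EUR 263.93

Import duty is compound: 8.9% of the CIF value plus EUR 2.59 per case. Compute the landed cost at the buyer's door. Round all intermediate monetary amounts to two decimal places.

FOB: the seller bears costs until goods are on board at the origin port; the buyer bears freight, insurance and all costs thereafter.
Already in the invoice (seller's account under FOB): export clearance, origin terminal — exclude.
CIF value = FOB price + freight + insurance = 334910.32 + 993.54 + 570.52 = 336474.38
Ad valorem component: 336474.38 × 8.9% = 29946.22
Specific component: 5377 × 2.59 = 13926.43
Import duty = 29946.22 + 13926.43 = 43872.65
Buyer bears: freight 993.54 + insurance 570.52 + delivery 263.93 + duty 43872.65 = 45700.64
Landed cost = invoice 334910.32 + 45700.64 = 380610.96

Total landed cost: EUR 380610.96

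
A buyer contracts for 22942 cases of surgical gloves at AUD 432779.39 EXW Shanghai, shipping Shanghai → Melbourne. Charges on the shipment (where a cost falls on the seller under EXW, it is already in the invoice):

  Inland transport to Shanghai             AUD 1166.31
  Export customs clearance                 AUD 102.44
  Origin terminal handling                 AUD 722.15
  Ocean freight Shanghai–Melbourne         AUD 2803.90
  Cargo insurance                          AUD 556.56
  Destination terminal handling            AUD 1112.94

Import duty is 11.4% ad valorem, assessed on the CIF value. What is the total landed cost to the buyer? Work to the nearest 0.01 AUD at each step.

Total landed cost: AUD 489190.60

EXW: the seller makes goods available at their premises; the buyer bears all onward costs.
CIF value = EXW price + inland to port + export clearance + origin terminal + freight + insurance = 432779.39 + 1166.31 + 102.44 + 722.15 + 2803.90 + 556.56 = 438130.75
Import duty = 438130.75 × 11.4% = 49946.91
Buyer bears: inland to port 1166.31 + export clearance 102.44 + origin terminal 722.15 + freight 2803.90 + insurance 556.56 + destination terminal 1112.94 + duty 49946.91 = 56411.21
Landed cost = invoice 432779.39 + 56411.21 = 489190.60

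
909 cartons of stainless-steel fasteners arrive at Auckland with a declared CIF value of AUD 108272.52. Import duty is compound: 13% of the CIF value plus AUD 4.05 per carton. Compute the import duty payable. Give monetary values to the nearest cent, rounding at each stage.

Ad valorem component: 108272.52 × 13% = 14075.43
Specific component: 909 × 4.05 = 3681.45
Import duty = 14075.43 + 3681.45 = 17756.88

Import duty: AUD 17756.88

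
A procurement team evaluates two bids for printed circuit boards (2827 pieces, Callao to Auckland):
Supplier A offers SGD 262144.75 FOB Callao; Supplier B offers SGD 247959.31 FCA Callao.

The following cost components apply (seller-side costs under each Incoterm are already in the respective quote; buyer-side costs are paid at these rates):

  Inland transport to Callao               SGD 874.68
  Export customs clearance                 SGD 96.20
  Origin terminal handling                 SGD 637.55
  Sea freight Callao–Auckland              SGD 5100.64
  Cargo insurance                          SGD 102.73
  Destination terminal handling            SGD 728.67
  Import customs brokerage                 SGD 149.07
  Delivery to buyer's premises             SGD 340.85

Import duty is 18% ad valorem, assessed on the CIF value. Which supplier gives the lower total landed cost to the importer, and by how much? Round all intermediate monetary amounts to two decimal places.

Supplier B is cheaper by SGD 15986.51

Supplier A (FOB):
CIF value = FOB price + freight + insurance = 262144.75 + 5100.64 + 102.73 = 267348.12
Import duty = 267348.12 × 18% = 48122.66
Buyer bears (A): 5100.64 + 102.73 + 728.67 + 149.07 + 340.85 = 6421.96
Landed cost (A) = invoice 262144.75 + 6421.96 + duty 48122.66 = 316689.37
Supplier B (FCA):
CIF value = FCA price + origin terminal + freight + insurance = 247959.31 + 637.55 + 5100.64 + 102.73 = 253800.23
Import duty = 253800.23 × 18% = 45684.04
Buyer bears (B): 637.55 + 5100.64 + 102.73 + 728.67 + 149.07 + 340.85 = 7059.51
Landed cost (B) = invoice 247959.31 + 7059.51 + duty 45684.04 = 300702.86
Difference = |316689.37 − 300702.86| = 15986.51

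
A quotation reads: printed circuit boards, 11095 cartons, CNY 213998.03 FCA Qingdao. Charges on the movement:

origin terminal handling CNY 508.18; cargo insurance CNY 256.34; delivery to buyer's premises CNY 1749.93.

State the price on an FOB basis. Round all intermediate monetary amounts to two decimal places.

Not relevant to the conversion: delivery, insurance — on the buyer under both terms; not part of either seller's price.
From FCA to FOB, the seller additionally bears: origin terminal.
FOB price = 213998.03 + 508.18 = 214506.21

FOB price: CNY 214506.21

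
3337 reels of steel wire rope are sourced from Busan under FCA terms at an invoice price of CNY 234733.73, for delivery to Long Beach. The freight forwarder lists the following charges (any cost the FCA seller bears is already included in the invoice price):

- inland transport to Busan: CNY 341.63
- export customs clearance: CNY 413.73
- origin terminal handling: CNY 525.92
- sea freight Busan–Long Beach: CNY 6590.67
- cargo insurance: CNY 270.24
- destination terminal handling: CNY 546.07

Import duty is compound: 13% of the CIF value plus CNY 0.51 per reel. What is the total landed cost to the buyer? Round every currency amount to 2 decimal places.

FCA: the seller delivers export-cleared goods to the carrier; the buyer bears costs from that point.
Already in the invoice (seller's account under FCA): inland to port, export clearance — exclude.
CIF value = FCA price + origin terminal + freight + insurance = 234733.73 + 525.92 + 6590.67 + 270.24 = 242120.56
Ad valorem component: 242120.56 × 13% = 31475.67
Specific component: 3337 × 0.51 = 1701.87
Import duty = 31475.67 + 1701.87 = 33177.54
Buyer bears: origin terminal 525.92 + freight 6590.67 + insurance 270.24 + destination terminal 546.07 + duty 33177.54 = 41110.44
Landed cost = invoice 234733.73 + 41110.44 = 275844.17

Total landed cost: CNY 275844.17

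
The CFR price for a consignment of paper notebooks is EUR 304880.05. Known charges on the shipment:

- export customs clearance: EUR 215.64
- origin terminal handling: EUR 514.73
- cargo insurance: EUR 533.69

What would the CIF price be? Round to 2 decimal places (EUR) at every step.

CIF price: EUR 305413.74

Not relevant to the conversion: origin terminal, export clearance — on the seller under both CFR and CIF; already in the CFR price and stays in the CIF price.
From CFR to CIF, the seller additionally bears: insurance.
CIF price = 304880.05 + 533.69 = 305413.74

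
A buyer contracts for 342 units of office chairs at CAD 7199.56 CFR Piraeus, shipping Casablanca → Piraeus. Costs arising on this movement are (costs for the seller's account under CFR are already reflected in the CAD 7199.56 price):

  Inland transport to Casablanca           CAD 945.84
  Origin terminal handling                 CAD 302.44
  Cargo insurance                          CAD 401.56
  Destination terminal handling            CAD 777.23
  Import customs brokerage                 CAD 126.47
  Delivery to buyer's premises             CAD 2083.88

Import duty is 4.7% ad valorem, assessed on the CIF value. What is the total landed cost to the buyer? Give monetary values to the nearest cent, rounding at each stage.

CFR: the seller pays costs through ocean freight to the destination port, but not insurance.
Already in the invoice (seller's account under CFR): inland to port, origin terminal — exclude.
CIF value = CFR price + insurance = 7199.56 + 401.56 = 7601.12
Import duty = 7601.12 × 4.7% = 357.25
Buyer bears: insurance 401.56 + destination terminal 777.23 + brokerage 126.47 + delivery 2083.88 + duty 357.25 = 3746.39
Landed cost = invoice 7199.56 + 3746.39 = 10945.95

Total landed cost: CAD 10945.95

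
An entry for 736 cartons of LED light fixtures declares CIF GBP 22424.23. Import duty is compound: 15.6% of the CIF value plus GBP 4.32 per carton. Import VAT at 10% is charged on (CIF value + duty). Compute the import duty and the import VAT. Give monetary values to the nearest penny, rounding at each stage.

Import duty: GBP 6677.70; import VAT: GBP 2910.19

Ad valorem component: 22424.23 × 15.6% = 3498.18
Specific component: 736 × 4.32 = 3179.52
Import duty = 3498.18 + 3179.52 = 6677.70
VAT base = CIF + duty = 22424.23 + 6677.70 = 29101.93
Import VAT = 29101.93 × 10% = 2910.19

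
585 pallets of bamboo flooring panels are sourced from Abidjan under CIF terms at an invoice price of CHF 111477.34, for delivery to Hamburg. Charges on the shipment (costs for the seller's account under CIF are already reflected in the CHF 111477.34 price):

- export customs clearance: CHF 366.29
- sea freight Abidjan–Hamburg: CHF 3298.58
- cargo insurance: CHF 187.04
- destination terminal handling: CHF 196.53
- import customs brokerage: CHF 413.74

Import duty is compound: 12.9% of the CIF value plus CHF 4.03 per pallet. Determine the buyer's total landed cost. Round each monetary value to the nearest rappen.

CIF: the seller pays costs through ocean freight and marine insurance to the destination port.
Already in the invoice (seller's account under CIF): export clearance, freight, insurance — exclude.
The CIF price already equals the CIF value: 111477.34
Ad valorem component: 111477.34 × 12.9% = 14380.58
Specific component: 585 × 4.03 = 2357.55
Import duty = 14380.58 + 2357.55 = 16738.13
Buyer bears: destination terminal 196.53 + brokerage 413.74 + duty 16738.13 = 17348.40
Landed cost = invoice 111477.34 + 17348.40 = 128825.74

Total landed cost: CHF 128825.74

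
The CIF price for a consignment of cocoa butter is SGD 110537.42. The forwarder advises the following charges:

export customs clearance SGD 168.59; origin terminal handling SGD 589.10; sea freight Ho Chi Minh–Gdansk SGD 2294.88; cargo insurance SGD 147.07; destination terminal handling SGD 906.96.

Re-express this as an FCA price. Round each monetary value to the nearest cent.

Not relevant to the conversion: export clearance — on the seller under both CIF and FCA; already in the CIF price and stays in the FCA price. destination terminal — on the buyer under both terms; not part of either seller's price.
From CIF to FCA, the seller no longer bears: origin terminal, freight, insurance.
FCA price = 110537.42 − 589.10 − 2294.88 − 147.07 = 107506.37

FCA price: SGD 107506.37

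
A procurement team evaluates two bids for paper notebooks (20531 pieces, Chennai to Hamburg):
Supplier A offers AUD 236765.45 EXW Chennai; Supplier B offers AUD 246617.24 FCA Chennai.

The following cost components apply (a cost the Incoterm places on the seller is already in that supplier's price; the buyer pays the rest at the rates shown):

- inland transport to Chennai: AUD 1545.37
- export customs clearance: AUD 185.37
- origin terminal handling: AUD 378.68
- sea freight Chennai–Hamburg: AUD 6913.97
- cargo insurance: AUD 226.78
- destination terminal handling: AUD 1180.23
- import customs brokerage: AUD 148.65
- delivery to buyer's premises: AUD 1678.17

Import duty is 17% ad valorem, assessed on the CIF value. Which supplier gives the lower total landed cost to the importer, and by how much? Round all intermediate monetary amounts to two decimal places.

Supplier A is cheaper by AUD 9501.62

Supplier A (EXW):
CIF value = EXW price + inland to port + export clearance + origin terminal + freight + insurance = 236765.45 + 1545.37 + 185.37 + 378.68 + 6913.97 + 226.78 = 246015.62
Import duty = 246015.62 × 17% = 41822.66
Buyer bears (A): 1545.37 + 185.37 + 378.68 + 6913.97 + 226.78 + 1180.23 + 148.65 + 1678.17 = 12257.22
Landed cost (A) = invoice 236765.45 + 12257.22 + duty 41822.66 = 290845.33
Supplier B (FCA):
CIF value = FCA price + origin terminal + freight + insurance = 246617.24 + 378.68 + 6913.97 + 226.78 = 254136.67
Import duty = 254136.67 × 17% = 43203.23
Buyer bears (B): 378.68 + 6913.97 + 226.78 + 1180.23 + 148.65 + 1678.17 = 10526.48
Landed cost (B) = invoice 246617.24 + 10526.48 + duty 43203.23 = 300346.95
Difference = |290845.33 − 300346.95| = 9501.62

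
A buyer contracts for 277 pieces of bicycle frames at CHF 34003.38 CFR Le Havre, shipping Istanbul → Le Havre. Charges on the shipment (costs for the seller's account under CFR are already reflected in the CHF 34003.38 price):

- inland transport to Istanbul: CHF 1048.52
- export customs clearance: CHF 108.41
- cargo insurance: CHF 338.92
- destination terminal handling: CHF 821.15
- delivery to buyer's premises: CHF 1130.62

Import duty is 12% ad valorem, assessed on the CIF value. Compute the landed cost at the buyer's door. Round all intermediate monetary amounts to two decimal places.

CFR: the seller pays costs through ocean freight to the destination port, but not insurance.
Already in the invoice (seller's account under CFR): inland to port, export clearance — exclude.
CIF value = CFR price + insurance = 34003.38 + 338.92 = 34342.30
Import duty = 34342.30 × 12% = 4121.08
Buyer bears: insurance 338.92 + destination terminal 821.15 + delivery 1130.62 + duty 4121.08 = 6411.77
Landed cost = invoice 34003.38 + 6411.77 = 40415.15

Total landed cost: CHF 40415.15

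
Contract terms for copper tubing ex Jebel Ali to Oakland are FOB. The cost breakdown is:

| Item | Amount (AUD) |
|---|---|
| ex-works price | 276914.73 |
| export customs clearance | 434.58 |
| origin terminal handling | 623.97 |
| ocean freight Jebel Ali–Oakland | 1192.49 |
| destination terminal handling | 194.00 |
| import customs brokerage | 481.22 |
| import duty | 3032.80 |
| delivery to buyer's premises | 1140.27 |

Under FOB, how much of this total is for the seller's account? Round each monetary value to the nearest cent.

Seller's account: AUD 277973.28

FOB: the seller bears costs until goods are on board at the origin port; the buyer bears freight, insurance and all costs thereafter.
Seller's account: goods 276914.73 + export clearance 434.58 + origin terminal 623.97 = 277973.28
Buyer's account: freight 1192.49 + destination terminal 194.00 + brokerage 481.22 + duty 3032.80 + delivery 1140.27 = 6040.78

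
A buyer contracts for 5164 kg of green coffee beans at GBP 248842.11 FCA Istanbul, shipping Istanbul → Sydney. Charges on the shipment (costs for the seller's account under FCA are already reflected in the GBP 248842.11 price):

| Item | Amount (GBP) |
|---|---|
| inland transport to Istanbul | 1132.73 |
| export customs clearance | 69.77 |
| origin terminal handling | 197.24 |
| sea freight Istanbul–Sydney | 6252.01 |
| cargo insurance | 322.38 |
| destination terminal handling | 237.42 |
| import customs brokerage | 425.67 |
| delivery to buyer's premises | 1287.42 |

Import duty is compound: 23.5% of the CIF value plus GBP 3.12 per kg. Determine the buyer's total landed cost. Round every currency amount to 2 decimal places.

FCA: the seller delivers export-cleared goods to the carrier; the buyer bears costs from that point.
Already in the invoice (seller's account under FCA): inland to port, export clearance — exclude.
CIF value = FCA price + origin terminal + freight + insurance = 248842.11 + 197.24 + 6252.01 + 322.38 = 255613.74
Ad valorem component: 255613.74 × 23.5% = 60069.23
Specific component: 5164 × 3.12 = 16111.68
Import duty = 60069.23 + 16111.68 = 76180.91
Buyer bears: origin terminal 197.24 + freight 6252.01 + insurance 322.38 + destination terminal 237.42 + brokerage 425.67 + delivery 1287.42 + duty 76180.91 = 84903.05
Landed cost = invoice 248842.11 + 84903.05 = 333745.16

Total landed cost: GBP 333745.16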